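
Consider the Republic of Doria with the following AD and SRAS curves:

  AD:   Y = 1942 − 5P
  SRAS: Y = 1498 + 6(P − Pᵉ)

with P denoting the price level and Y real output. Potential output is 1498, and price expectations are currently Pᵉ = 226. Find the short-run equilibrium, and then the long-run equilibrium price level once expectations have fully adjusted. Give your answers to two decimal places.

Short run: P = 163.64, Y = 1123.82. Long run: P = 88.80.

Short run: with Pᵉ = 226, SRAS is Y = 142 + 6P. Setting AD = SRAS gives 1800 = 11P, so P = 163.64 and Y = 1942 − 5P = 1123.82.
Output 1123.82 is below potential 1498, so over time expected prices fall and SRAS shifts right until Y returns to 1498.
Long run: Y = 1498 on the AD curve gives 1498 = 1942 − 5P, so P = 88.80.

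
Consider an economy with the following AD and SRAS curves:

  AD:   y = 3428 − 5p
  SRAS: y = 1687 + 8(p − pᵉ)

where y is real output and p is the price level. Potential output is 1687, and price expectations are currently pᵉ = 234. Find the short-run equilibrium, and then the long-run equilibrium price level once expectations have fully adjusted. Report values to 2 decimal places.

Short run: with pᵉ = 234, SRAS is y = 8p − 185. Setting AD = SRAS gives 3613 = 13p, so p = 277.92 and y = 3428 − 5p = 2038.38.
Output 2038.38 is above potential 1687, so over time expected prices rise and SRAS shifts left until y returns to 1687.
Long run: y = 1687 on the AD curve gives 1687 = 3428 − 5p, so p = 348.20.

Short run: p = 277.92, y = 2038.38. Long run: p = 348.20.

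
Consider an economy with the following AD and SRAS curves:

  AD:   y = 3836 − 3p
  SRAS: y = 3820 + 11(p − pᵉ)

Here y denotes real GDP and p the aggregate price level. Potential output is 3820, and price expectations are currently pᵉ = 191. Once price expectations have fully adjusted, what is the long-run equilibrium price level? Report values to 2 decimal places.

Short run: with pᵉ = 191, SRAS is y = 1719 + 11p. Setting AD = SRAS gives 2117 = 14p, so p = 151.21 and y = 3836 − 3p = 3382.36.
Output 3382.36 is below potential 3820, so over time expected prices fall and SRAS shifts right until y returns to 3820.
Long run: y = 3820 on the AD curve gives 3820 = 3836 − 3p, so p = 5.33.

Long-run p = 5.33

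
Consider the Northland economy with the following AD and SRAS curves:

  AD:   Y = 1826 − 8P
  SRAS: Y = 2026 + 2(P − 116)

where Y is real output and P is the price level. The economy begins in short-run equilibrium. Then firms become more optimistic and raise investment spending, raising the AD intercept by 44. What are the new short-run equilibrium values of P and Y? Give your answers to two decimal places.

This is a positive demand shock: AD shifts right.
New AD: Y = 1870 − 8P.
SRAS can be written Y = 1794 + 2P.
Set AD = SRAS: 1870 − 8P = 1794 + 2P, so 76 = 10P and P = 7.60.
Substituting into AD, Y = 1809.20.

P = 7.60, Y = 1809.20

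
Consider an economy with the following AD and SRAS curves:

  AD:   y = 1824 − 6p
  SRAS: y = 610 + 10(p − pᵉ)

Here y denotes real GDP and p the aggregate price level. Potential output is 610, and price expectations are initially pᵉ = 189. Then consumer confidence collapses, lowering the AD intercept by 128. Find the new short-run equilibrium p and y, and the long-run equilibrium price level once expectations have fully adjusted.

Short run: p = 186, y = 580. Long run: p = 181.

AD shifts left: new AD is y = 1696 − 6p. With pᵉ = 189, SRAS is y = 10p − 1280.
Short run: 1696 − 6p = 10p − 1280 gives 2976 = 16p, so p = 186 and y = 1696 − 6·186 = 580.
y = 580 is below potential 610; expectations adjust and SRAS shifts right until y = 610.
Long run: on the new AD curve, 610 = 1696 − 6p gives p = 181.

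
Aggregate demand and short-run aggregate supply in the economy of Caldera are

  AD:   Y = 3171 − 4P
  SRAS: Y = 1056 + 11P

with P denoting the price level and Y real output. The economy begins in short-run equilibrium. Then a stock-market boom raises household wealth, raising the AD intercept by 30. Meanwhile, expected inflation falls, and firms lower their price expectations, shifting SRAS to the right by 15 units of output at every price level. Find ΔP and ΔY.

ΔP = +1, ΔY = +26

After both shocks: AD is Y = 3201 − 4P and SRAS is Y = 1071 + 11P.
Setting them equal: 2130 = 15P, so P = 142.
Y = 3201 − 4·142 = 2633.
Initially P = 141, Y = 2607, so ΔP = +1 and ΔY = +26.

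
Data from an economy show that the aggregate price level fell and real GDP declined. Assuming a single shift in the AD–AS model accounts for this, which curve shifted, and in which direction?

AD shifted left

P fell and Y fell. An AD shift moves P and Y in the same direction; an SRAS shift moves them in opposite directions.
Here P and Y moved in the same direction, so the AD curve shifted.
Since Y fell, AD shifted left.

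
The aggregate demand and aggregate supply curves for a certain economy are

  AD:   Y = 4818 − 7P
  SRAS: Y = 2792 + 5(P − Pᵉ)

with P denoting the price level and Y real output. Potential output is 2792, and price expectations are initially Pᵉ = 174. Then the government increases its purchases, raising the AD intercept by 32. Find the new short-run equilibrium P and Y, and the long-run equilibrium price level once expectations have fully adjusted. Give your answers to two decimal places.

AD shifts right: new AD is Y = 4850 − 7P. With Pᵉ = 174, SRAS is Y = 1922 + 5P.
Short run: 4850 − 7P = 1922 + 5P gives 2928 = 12P, so P = 244.00 and Y = 4850 − 7P = 3142.00.
Y = 3142.00 is above potential 2792; expectations adjust and SRAS shifts left until Y = 2792.
Long run: on the new AD curve, 2792 = 4850 − 7P gives P = 294.00.

Short run: P = 244.00, Y = 3142.00. Long run: P = 294.00.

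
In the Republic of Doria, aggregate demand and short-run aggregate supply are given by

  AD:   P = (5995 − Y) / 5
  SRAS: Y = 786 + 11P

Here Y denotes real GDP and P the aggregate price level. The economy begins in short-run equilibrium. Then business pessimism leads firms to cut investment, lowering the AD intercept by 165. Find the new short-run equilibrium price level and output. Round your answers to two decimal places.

P = 315.25, Y = 4253.75

This is a negative demand shock: AD shifts left.
New AD: Y = 5830 − 5P.
Set AD = SRAS: 5830 − 5P = 786 + 11P, so 5044 = 16P and P = 315.25.
Substituting into AD, Y = 4253.75.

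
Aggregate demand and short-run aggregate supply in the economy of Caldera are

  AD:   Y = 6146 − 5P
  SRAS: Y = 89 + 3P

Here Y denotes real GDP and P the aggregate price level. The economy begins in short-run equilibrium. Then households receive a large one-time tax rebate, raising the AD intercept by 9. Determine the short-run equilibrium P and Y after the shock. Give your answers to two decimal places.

P = 758.25, Y = 2363.75

This is a positive demand shock: AD shifts right.
New AD: Y = 6155 − 5P.
Set AD = SRAS: 6155 − 5P = 89 + 3P, so 6066 = 8P and P = 758.25.
Substituting into AD, Y = 2363.75.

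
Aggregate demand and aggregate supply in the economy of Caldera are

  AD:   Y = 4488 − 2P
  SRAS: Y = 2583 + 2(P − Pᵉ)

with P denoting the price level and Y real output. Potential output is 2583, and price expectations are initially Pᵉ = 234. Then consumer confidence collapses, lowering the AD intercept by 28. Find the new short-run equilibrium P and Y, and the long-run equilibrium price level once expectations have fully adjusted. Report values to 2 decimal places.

Short run: P = 586.25, Y = 3287.50. Long run: P = 938.50.

AD shifts left: new AD is Y = 4460 − 2P. With Pᵉ = 234, SRAS is Y = 2115 + 2P.
Short run: 4460 − 2P = 2115 + 2P gives 2345 = 4P, so P = 586.25 and Y = 4460 − 2P = 3287.50.
Y = 3287.50 is above potential 2583; expectations adjust and SRAS shifts left until Y = 2583.
Long run: on the new AD curve, 2583 = 4460 − 2P gives P = 938.50.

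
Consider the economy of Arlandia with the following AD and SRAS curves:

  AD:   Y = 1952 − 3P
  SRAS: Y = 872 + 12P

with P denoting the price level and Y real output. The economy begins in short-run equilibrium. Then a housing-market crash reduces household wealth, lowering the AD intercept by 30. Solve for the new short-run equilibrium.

This is a negative demand shock: AD shifts left.
New AD: Y = 1922 − 3P.
Set AD = SRAS: 1922 − 3P = 872 + 12P, so 1050 = 15P and P = 70.
Y = 1922 − 3·70 = 1712.

P = 70, Y = 1712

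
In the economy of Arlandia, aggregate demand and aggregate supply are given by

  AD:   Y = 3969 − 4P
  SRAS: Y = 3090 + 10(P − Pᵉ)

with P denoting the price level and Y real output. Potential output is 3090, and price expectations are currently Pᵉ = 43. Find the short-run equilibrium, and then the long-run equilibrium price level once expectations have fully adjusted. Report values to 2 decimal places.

Short run: with Pᵉ = 43, SRAS is Y = 2660 + 10P. Setting AD = SRAS gives 1309 = 14P, so P = 93.50 and Y = 3969 − 4P = 3595.00.
Output 3595.00 is above potential 3090, so over time expected prices rise and SRAS shifts left until Y returns to 3090.
Long run: Y = 3090 on the AD curve gives 3090 = 3969 − 4P, so P = 219.75.

Short run: P = 93.50, Y = 3595.00. Long run: P = 219.75.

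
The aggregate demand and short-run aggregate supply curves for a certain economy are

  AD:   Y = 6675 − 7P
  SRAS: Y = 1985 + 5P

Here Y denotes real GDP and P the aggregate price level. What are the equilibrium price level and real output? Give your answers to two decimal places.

P = 390.83, Y = 3939.17

Set AD = SRAS: 6675 − 7P = 1985 + 5P, so 4690 = 12P and P = 390.83.
Substituting into AD, Y = 6675 − 7P = 3939.17.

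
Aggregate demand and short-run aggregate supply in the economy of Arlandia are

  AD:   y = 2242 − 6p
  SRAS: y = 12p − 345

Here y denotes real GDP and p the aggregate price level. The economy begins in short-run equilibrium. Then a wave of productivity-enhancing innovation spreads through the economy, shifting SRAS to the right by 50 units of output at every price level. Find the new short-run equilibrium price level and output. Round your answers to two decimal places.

This is a positive supply shock: SRAS shifts right.
New SRAS: y = 12p − 295.
Set AD = SRAS: 2242 − 6p = 12p − 295, so 2537 = 18p and p = 140.94.
Substituting into AD, y = 1396.33.

p = 140.94, y = 1396.33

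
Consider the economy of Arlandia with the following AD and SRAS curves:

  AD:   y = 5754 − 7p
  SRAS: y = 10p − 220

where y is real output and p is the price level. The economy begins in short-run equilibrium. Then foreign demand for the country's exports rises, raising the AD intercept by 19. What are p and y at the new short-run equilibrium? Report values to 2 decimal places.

This is a positive demand shock: AD shifts right.
New AD: y = 5773 − 7p.
Set AD = SRAS: 5773 − 7p = 10p − 220, so 5993 = 17p and p = 352.53.
Substituting into AD, y = 3305.29.

p = 352.53, y = 3305.29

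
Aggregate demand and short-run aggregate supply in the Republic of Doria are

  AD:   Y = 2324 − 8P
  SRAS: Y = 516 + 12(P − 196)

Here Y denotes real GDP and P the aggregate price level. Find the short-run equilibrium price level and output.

P = 208, Y = 660

Write SRAS as Y = 516 + 12P − 2352 = 12P − 1836.
Set AD = SRAS: 2324 − 8P = 12P − 1836, so 4160 = 20P and P = 208.
Then Y = 2324 − 8·208 = 660.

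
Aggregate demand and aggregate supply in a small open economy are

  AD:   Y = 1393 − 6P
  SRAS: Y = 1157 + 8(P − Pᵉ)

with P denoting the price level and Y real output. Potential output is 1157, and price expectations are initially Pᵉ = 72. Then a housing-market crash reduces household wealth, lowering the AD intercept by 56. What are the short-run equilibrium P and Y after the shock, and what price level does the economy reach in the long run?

Short run: P = 54, Y = 1013. Long run: P = 30.

AD shifts left: new AD is Y = 1337 − 6P. With Pᵉ = 72, SRAS is Y = 581 + 8P.
Short run: 1337 − 6P = 581 + 8P gives 756 = 14P, so P = 54 and Y = 1337 − 6·54 = 1013.
Y = 1013 is below potential 1157; expectations adjust and SRAS shifts right until Y = 1157.
Long run: on the new AD curve, 1157 = 1337 − 6P gives P = 30.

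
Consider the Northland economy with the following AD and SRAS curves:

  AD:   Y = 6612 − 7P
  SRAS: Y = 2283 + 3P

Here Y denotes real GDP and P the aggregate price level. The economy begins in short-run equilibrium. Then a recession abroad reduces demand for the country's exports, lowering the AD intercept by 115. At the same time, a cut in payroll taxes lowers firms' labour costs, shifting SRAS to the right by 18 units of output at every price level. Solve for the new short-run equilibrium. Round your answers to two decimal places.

P = 419.60, Y = 3559.80

After both shocks: AD is Y = 6497 − 7P and SRAS is Y = 2301 + 3P.
Setting them equal: 4196 = 10P, so P = 419.60.
Substituting into AD, Y = 3559.80.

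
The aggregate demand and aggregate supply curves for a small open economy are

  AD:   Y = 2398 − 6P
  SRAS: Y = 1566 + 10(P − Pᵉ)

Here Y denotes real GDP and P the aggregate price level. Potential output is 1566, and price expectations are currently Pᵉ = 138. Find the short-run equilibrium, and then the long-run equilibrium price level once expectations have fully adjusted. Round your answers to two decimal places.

Short run: with Pᵉ = 138, SRAS is Y = 186 + 10P. Setting AD = SRAS gives 2212 = 16P, so P = 138.25 and Y = 2398 − 6P = 1568.50.
Output 1568.50 is above potential 1566, so over time expected prices rise and SRAS shifts left until Y returns to 1566.
Long run: Y = 1566 on the AD curve gives 1566 = 2398 − 6P, so P = 138.67.

Short run: P = 138.25, Y = 1568.50. Long run: P = 138.67.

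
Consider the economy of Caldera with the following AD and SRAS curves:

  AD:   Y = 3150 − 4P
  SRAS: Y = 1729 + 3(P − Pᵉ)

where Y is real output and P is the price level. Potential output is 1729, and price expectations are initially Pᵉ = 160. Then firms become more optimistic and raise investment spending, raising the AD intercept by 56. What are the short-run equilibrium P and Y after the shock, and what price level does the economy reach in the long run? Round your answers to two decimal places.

AD shifts right: new AD is Y = 3206 − 4P. With Pᵉ = 160, SRAS is Y = 1249 + 3P.
Short run: 3206 − 4P = 1249 + 3P gives 1957 = 7P, so P = 279.57 and Y = 3206 − 4P = 2087.71.
Y = 2087.71 is above potential 1729; expectations adjust and SRAS shifts left until Y = 1729.
Long run: on the new AD curve, 1729 = 3206 − 4P gives P = 369.25.

Short run: P = 279.57, Y = 2087.71. Long run: P = 369.25.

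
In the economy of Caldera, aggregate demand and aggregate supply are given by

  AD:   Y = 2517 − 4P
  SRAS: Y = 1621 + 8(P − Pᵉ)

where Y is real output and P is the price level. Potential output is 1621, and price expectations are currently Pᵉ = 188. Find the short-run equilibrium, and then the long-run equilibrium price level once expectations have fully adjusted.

Short run: with Pᵉ = 188, SRAS is Y = 117 + 8P. Setting AD = SRAS gives 2400 = 12P, so P = 200 and Y = 2517 − 4·200 = 1717.
Output 1717 is above potential 1621, so over time expected prices rise and SRAS shifts left until Y returns to 1621.
Long run: Y = 1621 on the AD curve gives 1621 = 2517 − 4P, so P = 224.

Short run: P = 200, Y = 1717. Long run: P = 224.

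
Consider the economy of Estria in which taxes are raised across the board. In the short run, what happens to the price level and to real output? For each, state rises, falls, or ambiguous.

Price level: falls; output: falls

This is a negative demand shock: AD shifts left.
Moving along the upward-sloping SRAS curve, P falls and Y falls.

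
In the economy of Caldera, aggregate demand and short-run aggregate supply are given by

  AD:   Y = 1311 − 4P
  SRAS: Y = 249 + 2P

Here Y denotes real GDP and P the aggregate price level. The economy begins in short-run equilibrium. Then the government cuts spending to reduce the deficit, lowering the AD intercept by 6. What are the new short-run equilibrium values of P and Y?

This is a negative demand shock: AD shifts left.
New AD: Y = 1305 − 4P.
Set AD = SRAS: 1305 − 4P = 249 + 2P, so 1056 = 6P and P = 176.
Y = 1305 − 4·176 = 601.

P = 176, Y = 601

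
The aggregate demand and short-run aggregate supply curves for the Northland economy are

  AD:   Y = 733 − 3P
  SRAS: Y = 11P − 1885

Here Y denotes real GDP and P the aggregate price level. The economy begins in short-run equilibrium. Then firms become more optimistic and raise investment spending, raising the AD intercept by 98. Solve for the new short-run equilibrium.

P = 194, Y = 249

This is a positive demand shock: AD shifts right.
New AD: Y = 831 − 3P.
Set AD = SRAS: 831 − 3P = 11P − 1885, so 2716 = 14P and P = 194.
Y = 831 − 3·194 = 249.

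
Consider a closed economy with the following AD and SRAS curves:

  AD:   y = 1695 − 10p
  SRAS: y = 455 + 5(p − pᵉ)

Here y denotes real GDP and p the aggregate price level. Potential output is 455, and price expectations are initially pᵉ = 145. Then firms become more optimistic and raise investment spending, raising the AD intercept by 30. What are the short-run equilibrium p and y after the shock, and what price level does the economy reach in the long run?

Short run: p = 133, y = 395. Long run: p = 127.

AD shifts right: new AD is y = 1725 − 10p. With pᵉ = 145, SRAS is y = 5p − 270.
Short run: 1725 − 10p = 5p − 270 gives 1995 = 15p, so p = 133 and y = 1725 − 10·133 = 395.
y = 395 is below potential 455; expectations adjust and SRAS shifts right until y = 455.
Long run: on the new AD curve, 455 = 1725 − 10p gives p = 127.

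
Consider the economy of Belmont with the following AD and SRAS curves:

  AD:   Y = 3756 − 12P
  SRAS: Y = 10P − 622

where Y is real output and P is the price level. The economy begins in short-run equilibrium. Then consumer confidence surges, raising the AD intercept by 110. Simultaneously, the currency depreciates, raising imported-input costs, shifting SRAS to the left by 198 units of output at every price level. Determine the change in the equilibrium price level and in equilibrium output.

After both shocks: AD is Y = 3866 − 12P and SRAS is Y = 10P − 820.
Setting them equal: 4686 = 22P, so P = 213.
Y = 3866 − 12·213 = 1310.
Initially P = 199, Y = 1368, so ΔP = +14 and ΔY = -58.

ΔP = +14, ΔY = -58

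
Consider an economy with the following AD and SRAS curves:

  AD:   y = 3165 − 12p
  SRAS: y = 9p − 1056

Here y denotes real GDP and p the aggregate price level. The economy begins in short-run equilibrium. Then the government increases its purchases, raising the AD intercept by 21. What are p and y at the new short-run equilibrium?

p = 202, y = 762

This is a positive demand shock: AD shifts right.
New AD: y = 3186 − 12p.
Set AD = SRAS: 3186 − 12p = 9p − 1056, so 4242 = 21p and p = 202.
y = 3186 − 12·202 = 762.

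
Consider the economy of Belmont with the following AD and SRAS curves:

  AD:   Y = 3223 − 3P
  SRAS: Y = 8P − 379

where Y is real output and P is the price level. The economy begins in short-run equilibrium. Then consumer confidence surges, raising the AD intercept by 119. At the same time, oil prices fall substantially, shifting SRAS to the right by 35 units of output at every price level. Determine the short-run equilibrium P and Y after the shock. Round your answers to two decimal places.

P = 335.09, Y = 2336.73

After both shocks: AD is Y = 3342 − 3P and SRAS is Y = 8P − 344.
Setting them equal: 3686 = 11P, so P = 335.09.
Substituting into AD, Y = 2336.73.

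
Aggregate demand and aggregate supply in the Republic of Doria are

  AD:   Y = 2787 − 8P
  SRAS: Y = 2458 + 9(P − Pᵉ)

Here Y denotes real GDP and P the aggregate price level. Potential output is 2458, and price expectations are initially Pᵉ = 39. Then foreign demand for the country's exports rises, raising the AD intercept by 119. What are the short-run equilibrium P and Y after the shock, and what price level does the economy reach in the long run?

Short run: P = 47, Y = 2530. Long run: P = 56.

AD shifts right: new AD is Y = 2906 − 8P. With Pᵉ = 39, SRAS is Y = 2107 + 9P.
Short run: 2906 − 8P = 2107 + 9P gives 799 = 17P, so P = 47 and Y = 2906 − 8·47 = 2530.
Y = 2530 is above potential 2458; expectations adjust and SRAS shifts left until Y = 2458.
Long run: on the new AD curve, 2458 = 2906 − 8P gives P = 56.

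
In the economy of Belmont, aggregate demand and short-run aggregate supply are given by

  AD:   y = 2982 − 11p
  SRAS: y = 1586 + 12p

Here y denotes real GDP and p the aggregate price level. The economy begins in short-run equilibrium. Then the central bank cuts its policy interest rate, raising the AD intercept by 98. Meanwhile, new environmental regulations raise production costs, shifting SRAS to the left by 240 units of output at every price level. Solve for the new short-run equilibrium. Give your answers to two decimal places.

p = 75.39, y = 2250.70

After both shocks: AD is y = 3080 − 11p and SRAS is y = 1346 + 12p.
Setting them equal: 1734 = 23p, so p = 75.39.
Substituting into AD, y = 2250.70.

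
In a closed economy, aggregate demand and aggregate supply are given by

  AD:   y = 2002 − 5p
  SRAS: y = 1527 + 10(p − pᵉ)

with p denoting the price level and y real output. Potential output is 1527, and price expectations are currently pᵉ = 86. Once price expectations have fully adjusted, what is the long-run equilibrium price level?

Short run: with pᵉ = 86, SRAS is y = 667 + 10p. Setting AD = SRAS gives 1335 = 15p, so p = 89 and y = 2002 − 5·89 = 1557.
Output 1557 is above potential 1527, so over time expected prices rise and SRAS shifts left until y returns to 1527.
Long run: y = 1527 on the AD curve gives 1527 = 2002 − 5p, so p = 95.

Long-run p = 95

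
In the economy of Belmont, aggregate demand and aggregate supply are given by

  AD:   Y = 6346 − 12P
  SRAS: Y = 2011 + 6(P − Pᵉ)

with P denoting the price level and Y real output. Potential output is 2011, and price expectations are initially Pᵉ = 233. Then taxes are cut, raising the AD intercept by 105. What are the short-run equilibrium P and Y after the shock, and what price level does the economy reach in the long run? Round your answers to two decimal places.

Short run: P = 324.33, Y = 2559.00. Long run: P = 370.00.

AD shifts right: new AD is Y = 6451 − 12P. With Pᵉ = 233, SRAS is Y = 613 + 6P.
Short run: 6451 − 12P = 613 + 6P gives 5838 = 18P, so P = 324.33 and Y = 6451 − 12P = 2559.00.
Y = 2559.00 is above potential 2011; expectations adjust and SRAS shifts left until Y = 2011.
Long run: on the new AD curve, 2011 = 6451 − 12P gives P = 370.00.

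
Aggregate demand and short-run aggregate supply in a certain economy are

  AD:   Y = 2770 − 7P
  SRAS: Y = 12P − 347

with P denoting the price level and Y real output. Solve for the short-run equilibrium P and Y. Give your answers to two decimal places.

Set AD = SRAS: 2770 − 7P = 12P − 347, so 3117 = 19P and P = 164.05.
Substituting into AD, Y = 2770 − 7P = 1621.63.

P = 164.05, Y = 1621.63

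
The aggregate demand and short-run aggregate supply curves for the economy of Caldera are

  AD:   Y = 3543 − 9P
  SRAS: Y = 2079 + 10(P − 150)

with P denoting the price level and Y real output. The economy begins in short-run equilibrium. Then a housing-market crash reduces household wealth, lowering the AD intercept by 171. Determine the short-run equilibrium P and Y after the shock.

This is a negative demand shock: AD shifts left.
New AD: Y = 3372 − 9P.
SRAS can be written Y = 579 + 10P.
Set AD = SRAS: 3372 − 9P = 579 + 10P, so 2793 = 19P and P = 147.
Y = 3372 − 9·147 = 2049.

P = 147, Y = 2049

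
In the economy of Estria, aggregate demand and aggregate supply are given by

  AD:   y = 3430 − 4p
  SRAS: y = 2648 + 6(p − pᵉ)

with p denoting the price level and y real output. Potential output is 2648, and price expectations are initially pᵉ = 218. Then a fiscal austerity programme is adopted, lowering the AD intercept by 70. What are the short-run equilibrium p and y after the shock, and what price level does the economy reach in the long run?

AD shifts left: new AD is y = 3360 − 4p. With pᵉ = 218, SRAS is y = 1340 + 6p.
Short run: 3360 − 4p = 1340 + 6p gives 2020 = 10p, so p = 202 and y = 3360 − 4·202 = 2552.
y = 2552 is below potential 2648; expectations adjust and SRAS shifts right until y = 2648.
Long run: on the new AD curve, 2648 = 3360 − 4p gives p = 178.

Short run: p = 202, y = 2552. Long run: p = 178.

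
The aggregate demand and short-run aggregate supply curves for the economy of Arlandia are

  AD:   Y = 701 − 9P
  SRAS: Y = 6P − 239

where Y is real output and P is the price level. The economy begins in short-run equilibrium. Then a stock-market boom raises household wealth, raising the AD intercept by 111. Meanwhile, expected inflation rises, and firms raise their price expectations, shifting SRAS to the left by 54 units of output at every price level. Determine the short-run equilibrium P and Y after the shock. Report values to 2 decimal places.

P = 73.67, Y = 149.00

After both shocks: AD is Y = 812 − 9P and SRAS is Y = 6P − 293.
Setting them equal: 1105 = 15P, so P = 73.67.
Substituting into AD, Y = 149.00.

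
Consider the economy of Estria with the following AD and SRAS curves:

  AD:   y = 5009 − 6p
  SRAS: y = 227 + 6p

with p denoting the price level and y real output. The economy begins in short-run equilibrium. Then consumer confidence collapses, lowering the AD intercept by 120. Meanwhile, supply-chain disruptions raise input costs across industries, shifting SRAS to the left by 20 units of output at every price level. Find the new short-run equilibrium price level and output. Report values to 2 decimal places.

p = 390.17, y = 2548.00

After both shocks: AD is y = 4889 − 6p and SRAS is y = 207 + 6p.
Setting them equal: 4682 = 12p, so p = 390.17.
Substituting into AD, y = 2548.00.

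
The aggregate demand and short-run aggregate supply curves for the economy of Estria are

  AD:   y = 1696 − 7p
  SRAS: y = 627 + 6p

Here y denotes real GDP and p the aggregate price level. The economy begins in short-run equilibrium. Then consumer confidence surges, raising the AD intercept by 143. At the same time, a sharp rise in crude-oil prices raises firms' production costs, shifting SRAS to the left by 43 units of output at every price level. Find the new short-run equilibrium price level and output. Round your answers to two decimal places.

p = 96.54, y = 1163.23

After both shocks: AD is y = 1839 − 7p and SRAS is y = 584 + 6p.
Setting them equal: 1255 = 13p, so p = 96.54.
Substituting into AD, y = 1163.23.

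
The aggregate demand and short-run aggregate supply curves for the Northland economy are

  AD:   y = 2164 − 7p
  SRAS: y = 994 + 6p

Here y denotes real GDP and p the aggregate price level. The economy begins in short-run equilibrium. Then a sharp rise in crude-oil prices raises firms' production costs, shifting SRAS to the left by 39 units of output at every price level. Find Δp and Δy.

This is a negative supply shock: SRAS shifts left.
New SRAS: y = 955 + 6p.
Set AD = SRAS: 2164 − 7p = 955 + 6p, so 1209 = 13p and p = 93.
y = 2164 − 7·93 = 1513.
Initially p = 90, y = 1534, so Δp = +3 and Δy = -21.

Δp = +3, Δy = -21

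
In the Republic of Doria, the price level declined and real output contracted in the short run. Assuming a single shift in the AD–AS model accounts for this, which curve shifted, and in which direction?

P fell and Y fell. An AD shift moves P and Y in the same direction; an SRAS shift moves them in opposite directions.
Here P and Y moved in the same direction, so the AD curve shifted.
Since Y fell, AD shifted left.

AD shifted left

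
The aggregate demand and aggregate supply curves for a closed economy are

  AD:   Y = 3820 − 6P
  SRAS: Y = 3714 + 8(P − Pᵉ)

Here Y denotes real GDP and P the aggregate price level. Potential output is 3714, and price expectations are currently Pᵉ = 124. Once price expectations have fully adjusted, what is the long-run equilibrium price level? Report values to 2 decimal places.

Short run: with Pᵉ = 124, SRAS is Y = 2722 + 8P. Setting AD = SRAS gives 1098 = 14P, so P = 78.43 and Y = 3820 − 6P = 3349.43.
Output 3349.43 is below potential 3714, so over time expected prices fall and SRAS shifts right until Y returns to 3714.
Long run: Y = 3714 on the AD curve gives 3714 = 3820 − 6P, so P = 17.67.

Long-run P = 17.67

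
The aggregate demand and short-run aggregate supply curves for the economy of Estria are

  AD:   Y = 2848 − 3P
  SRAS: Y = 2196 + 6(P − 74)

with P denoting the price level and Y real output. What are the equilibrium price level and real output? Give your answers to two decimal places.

P = 121.78, Y = 2482.67

Write SRAS as Y = 2196 + 6P − 444 = 1752 + 6P.
Set AD = SRAS: 2848 − 3P = 1752 + 6P, so 1096 = 9P and P = 121.78.
Substituting into AD, Y = 2848 − 3P = 2482.67.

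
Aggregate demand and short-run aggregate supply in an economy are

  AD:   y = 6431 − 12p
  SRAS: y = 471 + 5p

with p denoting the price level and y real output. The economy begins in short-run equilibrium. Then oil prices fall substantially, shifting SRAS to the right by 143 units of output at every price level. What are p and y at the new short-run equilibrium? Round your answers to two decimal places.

p = 342.18, y = 2324.88

This is a positive supply shock: SRAS shifts right.
New SRAS: y = 614 + 5p.
Set AD = SRAS: 6431 − 12p = 614 + 5p, so 5817 = 17p and p = 342.18.
Substituting into AD, y = 2324.88.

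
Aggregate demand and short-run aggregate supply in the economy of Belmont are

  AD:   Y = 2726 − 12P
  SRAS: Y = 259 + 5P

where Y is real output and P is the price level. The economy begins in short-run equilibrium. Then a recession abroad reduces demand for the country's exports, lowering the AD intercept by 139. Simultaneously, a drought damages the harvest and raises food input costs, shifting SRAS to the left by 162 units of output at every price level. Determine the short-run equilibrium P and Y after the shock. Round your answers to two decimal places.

After both shocks: AD is Y = 2587 − 12P and SRAS is Y = 97 + 5P.
Setting them equal: 2490 = 17P, so P = 146.47.
Substituting into AD, Y = 829.35.

P = 146.47, Y = 829.35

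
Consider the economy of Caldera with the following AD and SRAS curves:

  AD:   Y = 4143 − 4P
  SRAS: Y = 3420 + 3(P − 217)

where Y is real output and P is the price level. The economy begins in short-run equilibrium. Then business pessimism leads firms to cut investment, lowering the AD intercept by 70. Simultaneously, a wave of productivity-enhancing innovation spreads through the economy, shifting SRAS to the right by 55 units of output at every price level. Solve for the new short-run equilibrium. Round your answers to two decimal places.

P = 178.43, Y = 3359.29

After both shocks: AD is Y = 4073 − 4P and SRAS is Y = 2824 + 3P.
Setting them equal: 1249 = 7P, so P = 178.43.
Substituting into AD, Y = 3359.29.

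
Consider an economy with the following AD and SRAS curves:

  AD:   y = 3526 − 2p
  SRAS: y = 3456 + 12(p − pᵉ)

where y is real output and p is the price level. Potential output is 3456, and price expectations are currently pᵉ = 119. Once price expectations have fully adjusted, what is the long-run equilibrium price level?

Short run: with pᵉ = 119, SRAS is y = 2028 + 12p. Setting AD = SRAS gives 1498 = 14p, so p = 107 and y = 3526 − 2·107 = 3312.
Output 3312 is below potential 3456, so over time expected prices fall and SRAS shifts right until y returns to 3456.
Long run: y = 3456 on the AD curve gives 3456 = 3526 − 2p, so p = 35.

Long-run p = 35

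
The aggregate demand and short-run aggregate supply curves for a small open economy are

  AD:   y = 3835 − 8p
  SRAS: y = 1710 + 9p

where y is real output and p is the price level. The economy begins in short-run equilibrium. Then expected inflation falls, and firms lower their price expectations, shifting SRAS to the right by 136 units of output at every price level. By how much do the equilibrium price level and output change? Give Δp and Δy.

Δp = -8, Δy = +64

This is a positive supply shock: SRAS shifts right.
New SRAS: y = 1846 + 9p.
Set AD = SRAS: 3835 − 8p = 1846 + 9p, so 1989 = 17p and p = 117.
y = 3835 − 8·117 = 2899.
Initially p = 125, y = 2835, so Δp = -8 and Δy = +64.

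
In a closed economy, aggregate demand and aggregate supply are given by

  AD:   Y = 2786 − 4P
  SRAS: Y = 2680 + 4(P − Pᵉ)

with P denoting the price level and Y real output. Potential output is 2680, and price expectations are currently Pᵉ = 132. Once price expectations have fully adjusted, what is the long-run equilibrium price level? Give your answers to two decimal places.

Long-run P = 26.50

Short run: with Pᵉ = 132, SRAS is Y = 2152 + 4P. Setting AD = SRAS gives 634 = 8P, so P = 79.25 and Y = 2786 − 4P = 2469.00.
Output 2469.00 is below potential 2680, so over time expected prices fall and SRAS shifts right until Y returns to 2680.
Long run: Y = 2680 on the AD curve gives 2680 = 2786 − 4P, so P = 26.50.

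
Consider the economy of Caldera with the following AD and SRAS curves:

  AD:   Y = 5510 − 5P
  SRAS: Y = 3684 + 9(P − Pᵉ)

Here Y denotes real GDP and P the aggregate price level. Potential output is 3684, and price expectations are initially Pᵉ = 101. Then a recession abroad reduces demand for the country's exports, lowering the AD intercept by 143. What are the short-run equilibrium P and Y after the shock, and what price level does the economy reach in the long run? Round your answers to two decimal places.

Short run: P = 185.14, Y = 4441.29. Long run: P = 336.60.

AD shifts left: new AD is Y = 5367 − 5P. With Pᵉ = 101, SRAS is Y = 2775 + 9P.
Short run: 5367 − 5P = 2775 + 9P gives 2592 = 14P, so P = 185.14 and Y = 5367 − 5P = 4441.29.
Y = 4441.29 is above potential 3684; expectations adjust and SRAS shifts left until Y = 3684.
Long run: on the new AD curve, 3684 = 5367 − 5P gives P = 336.60.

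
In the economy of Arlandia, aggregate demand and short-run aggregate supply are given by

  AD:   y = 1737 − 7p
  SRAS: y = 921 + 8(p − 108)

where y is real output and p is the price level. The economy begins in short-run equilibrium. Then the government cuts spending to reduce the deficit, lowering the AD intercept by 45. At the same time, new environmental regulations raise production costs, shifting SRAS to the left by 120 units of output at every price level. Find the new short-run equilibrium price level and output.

p = 117, y = 873

After both shocks: AD is y = 1692 − 7p and SRAS is y = 8p − 63.
Setting them equal: 1755 = 15p, so p = 117.
y = 1692 − 7·117 = 873.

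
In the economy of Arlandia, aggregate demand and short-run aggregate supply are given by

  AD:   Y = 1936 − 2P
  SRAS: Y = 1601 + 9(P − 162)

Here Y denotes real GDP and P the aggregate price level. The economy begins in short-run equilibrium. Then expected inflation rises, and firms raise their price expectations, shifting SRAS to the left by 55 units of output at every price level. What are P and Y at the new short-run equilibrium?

This is a negative supply shock: SRAS shifts left.
New SRAS: Y = 88 + 9P.
Set AD = SRAS: 1936 − 2P = 88 + 9P, so 1848 = 11P and P = 168.
Y = 1936 − 2·168 = 1600.

P = 168, Y = 1600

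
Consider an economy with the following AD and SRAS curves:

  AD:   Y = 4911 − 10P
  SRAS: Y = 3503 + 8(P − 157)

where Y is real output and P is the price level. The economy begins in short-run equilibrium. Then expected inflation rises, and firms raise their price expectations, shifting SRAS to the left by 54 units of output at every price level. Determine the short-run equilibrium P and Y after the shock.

This is a negative supply shock: SRAS shifts left.
New SRAS: Y = 2193 + 8P.
Set AD = SRAS: 4911 − 10P = 2193 + 8P, so 2718 = 18P and P = 151.
Y = 4911 − 10·151 = 3401.

P = 151, Y = 3401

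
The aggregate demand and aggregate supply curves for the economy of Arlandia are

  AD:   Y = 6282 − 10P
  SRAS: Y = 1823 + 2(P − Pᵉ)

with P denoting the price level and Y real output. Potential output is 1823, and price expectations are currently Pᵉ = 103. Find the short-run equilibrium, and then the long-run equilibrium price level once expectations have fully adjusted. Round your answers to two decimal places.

Short run: P = 388.75, Y = 2394.50. Long run: P = 445.90.

Short run: with Pᵉ = 103, SRAS is Y = 1617 + 2P. Setting AD = SRAS gives 4665 = 12P, so P = 388.75 and Y = 6282 − 10P = 2394.50.
Output 2394.50 is above potential 1823, so over time expected prices rise and SRAS shifts left until Y returns to 1823.
Long run: Y = 1823 on the AD curve gives 1823 = 6282 − 10P, so P = 445.90.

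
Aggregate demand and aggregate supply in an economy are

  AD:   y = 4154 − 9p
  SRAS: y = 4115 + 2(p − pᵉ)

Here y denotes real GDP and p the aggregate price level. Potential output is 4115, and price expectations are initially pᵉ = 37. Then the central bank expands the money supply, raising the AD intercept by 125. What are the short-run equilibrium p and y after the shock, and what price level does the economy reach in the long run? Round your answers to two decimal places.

AD shifts right: new AD is y = 4279 − 9p. With pᵉ = 37, SRAS is y = 4041 + 2p.
Short run: 4279 − 9p = 4041 + 2p gives 238 = 11p, so p = 21.64 and y = 4279 − 9p = 4084.27.
y = 4084.27 is below potential 4115; expectations adjust and SRAS shifts right until y = 4115.
Long run: on the new AD curve, 4115 = 4279 − 9p gives p = 18.22.

Short run: p = 21.64, y = 4084.27. Long run: p = 18.22.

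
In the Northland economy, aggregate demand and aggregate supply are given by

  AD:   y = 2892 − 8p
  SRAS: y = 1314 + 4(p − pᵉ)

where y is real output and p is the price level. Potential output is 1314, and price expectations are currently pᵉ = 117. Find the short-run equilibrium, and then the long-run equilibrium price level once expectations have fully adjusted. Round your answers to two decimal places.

Short run: p = 170.50, y = 1528.00. Long run: p = 197.25.

Short run: with pᵉ = 117, SRAS is y = 846 + 4p. Setting AD = SRAS gives 2046 = 12p, so p = 170.50 and y = 2892 − 8p = 1528.00.
Output 1528.00 is above potential 1314, so over time expected prices rise and SRAS shifts left until y returns to 1314.
Long run: y = 1314 on the AD curve gives 1314 = 2892 − 8p, so p = 197.25.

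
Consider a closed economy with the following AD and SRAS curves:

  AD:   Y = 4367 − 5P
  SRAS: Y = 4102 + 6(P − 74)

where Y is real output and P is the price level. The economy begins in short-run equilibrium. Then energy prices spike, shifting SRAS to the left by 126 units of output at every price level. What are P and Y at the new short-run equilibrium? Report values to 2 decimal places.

P = 75.91, Y = 3987.45

This is a negative supply shock: SRAS shifts left.
New SRAS: Y = 3532 + 6P.
Set AD = SRAS: 4367 − 5P = 3532 + 6P, so 835 = 11P and P = 75.91.
Substituting into AD, Y = 3987.45.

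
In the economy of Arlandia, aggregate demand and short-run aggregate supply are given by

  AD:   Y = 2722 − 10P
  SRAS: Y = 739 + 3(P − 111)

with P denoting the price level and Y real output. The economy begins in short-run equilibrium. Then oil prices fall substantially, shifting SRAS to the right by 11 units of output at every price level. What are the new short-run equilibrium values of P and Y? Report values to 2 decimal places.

This is a positive supply shock: SRAS shifts right.
New SRAS: Y = 417 + 3P.
Set AD = SRAS: 2722 − 10P = 417 + 3P, so 2305 = 13P and P = 177.31.
Substituting into AD, Y = 948.92.

P = 177.31, Y = 948.92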